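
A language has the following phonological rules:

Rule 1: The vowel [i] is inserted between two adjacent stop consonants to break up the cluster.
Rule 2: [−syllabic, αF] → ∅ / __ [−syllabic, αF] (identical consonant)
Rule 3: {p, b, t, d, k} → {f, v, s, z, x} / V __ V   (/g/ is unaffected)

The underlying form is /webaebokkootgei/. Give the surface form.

Rule 1 (stop-cluster i-epenthesis): /k/ and /k/ form a stop–stop cluster, so [i] is inserted between them. /t/ and /g/ form a stop–stop cluster, so [i] is inserted between them. /webaebokkootgei/ → webaebokikootigei.
Rule 2 (degemination): no segment meets the environment; /webaebokikootigei/ is unchanged.
Rule 3 (intervocalic spirantization): /b/ is a stop between vowels /e/ and /a/, so it spirantizes to the fricative [v]. /b/ is a stop between vowels /e/ and /o/, so it spirantizes to the fricative [v]. /k/ is a stop between vowels /o/ and /i/, so it spirantizes to the fricative [x]. /k/ is a stop between vowels /i/ and /o/, so it spirantizes to the fricative [x]. /t/ is a stop between vowels /o/ and /i/, so it spirantizes to the fricative [s]. /webaebokikootigei/ → wevaevoxixoosigei.

wevaevoxixoosigei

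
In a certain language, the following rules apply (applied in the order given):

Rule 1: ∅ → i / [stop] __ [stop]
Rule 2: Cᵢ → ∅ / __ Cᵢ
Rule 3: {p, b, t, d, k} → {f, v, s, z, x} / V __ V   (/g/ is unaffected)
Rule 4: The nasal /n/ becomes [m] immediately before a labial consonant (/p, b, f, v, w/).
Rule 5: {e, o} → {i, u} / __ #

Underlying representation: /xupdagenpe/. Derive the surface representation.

xufizagempi

Rule 1 (stop-cluster i-epenthesis): /p/ and /d/ form a stop–stop cluster, so [i] is inserted between them. /xupdagenpe/ → xupidagenpe.
Rule 2 (degemination): no segment meets the environment; /xupidagenpe/ is unchanged.
Rule 3 (intervocalic spirantization): /p/ is a stop between vowels /u/ and /i/, so it spirantizes to the fricative [f]. /d/ is a stop between vowels /i/ and /a/, so it spirantizes to the fricative [z]. /xupidagenpe/ → xufizagenpe.
Rule 4 (nasal place assimilation): /n/ precedes the labial consonant /p/, so it assimilates in place to [m]. /xufizagenpe/ → xufizagempe.
Rule 5 (final vowel raising): /e/ is a mid vowel in word-final position, so it raises to [i]. /xufizagempe/ → xufizagempi.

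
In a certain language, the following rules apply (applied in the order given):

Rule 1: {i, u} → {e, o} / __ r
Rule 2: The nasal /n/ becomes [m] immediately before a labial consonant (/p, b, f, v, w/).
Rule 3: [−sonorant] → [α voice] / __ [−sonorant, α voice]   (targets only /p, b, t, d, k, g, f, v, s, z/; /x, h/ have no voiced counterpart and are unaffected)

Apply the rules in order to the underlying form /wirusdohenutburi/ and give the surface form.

Rule 1 (pre-rhotic lowering): /i/ is a high vowel immediately before /r/, so it lowers to [e]. /u/ is a high vowel immediately before /r/, so it lowers to [o]. /wirusdohenutburi/ → werusdohenutbori.
Rule 2 (nasal place assimilation): no segment meets the environment; /werusdohenutbori/ is unchanged.
Rule 3 (regressive voicing assimilation): /s/ precedes the voiced obstruent /d/, so it voices to [z] by assimilation. /t/ precedes the voiced obstruent /b/, so it voices to [d] by assimilation. /werusdohenutbori/ → weruzdohenudbori.

weruzdohenudbori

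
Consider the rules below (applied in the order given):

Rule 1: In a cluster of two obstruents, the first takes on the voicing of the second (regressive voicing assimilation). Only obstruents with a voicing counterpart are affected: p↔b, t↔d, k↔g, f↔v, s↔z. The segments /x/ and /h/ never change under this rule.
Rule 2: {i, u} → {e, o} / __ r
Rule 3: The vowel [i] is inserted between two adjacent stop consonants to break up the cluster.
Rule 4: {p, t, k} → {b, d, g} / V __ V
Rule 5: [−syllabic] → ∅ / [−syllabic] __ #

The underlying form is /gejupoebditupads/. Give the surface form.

Rule 1 (regressive voicing assimilation): /d/ precedes the voiceless obstruent /s/, so it devoices to [t] by assimilation. /gejupoebditupads/ → gejupoebditupats.
Rule 2 (pre-rhotic lowering): no segment meets the environment; /gejupoebditupats/ is unchanged.
Rule 3 (stop-cluster i-epenthesis): /b/ and /d/ form a stop–stop cluster, so [i] is inserted between them. /gejupoebditupats/ → gejupoebiditupats.
Rule 4 (intervocalic voicing): /p/ is a voiceless stop between vowels /u/ and /o/, so it voices to [b]. /t/ is a voiceless stop between vowels /i/ and /u/, so it voices to [d]. /p/ is a voiceless stop between vowels /u/ and /a/, so it voices to [b]. /gejupoebiditupats/ → gejuboebididubats.
Rule 5 (final cluster simplification): /s/ is the second consonant of a word-final cluster /ts/, so it deletes. /gejuboebididubats/ → gejuboebididubat.

gejuboebididubat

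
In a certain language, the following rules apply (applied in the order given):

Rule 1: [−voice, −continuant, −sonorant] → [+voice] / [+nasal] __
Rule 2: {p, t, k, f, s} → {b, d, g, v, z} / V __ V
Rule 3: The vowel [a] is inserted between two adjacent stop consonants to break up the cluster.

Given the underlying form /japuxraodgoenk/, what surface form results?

jabuxraodagoeng

Rule 1 (post-nasal voicing): /k/ is a voiceless stop immediately after the nasal /n/, so it voices to [g]. /japuxraodgoenk/ → japuxraodgoeng.
Rule 2 (intervocalic voicing): /p/ is a voiceless obstruent between vowels /a/ and /u/, so it voices to [b]. /japuxraodgoeng/ → jabuxraodgoeng.
Rule 3 (stop-cluster a-epenthesis): /d/ and /g/ form a stop–stop cluster, so [a] is inserted between them. /jabuxraodgoeng/ → jabuxraodagoeng.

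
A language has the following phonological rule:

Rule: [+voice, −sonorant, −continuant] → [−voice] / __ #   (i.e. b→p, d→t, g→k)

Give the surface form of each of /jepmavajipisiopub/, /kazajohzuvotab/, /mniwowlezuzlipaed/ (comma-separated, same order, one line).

/jepmavajipisiopub/: /b/ is a voiced stop in word-final position, so it devoices to [p]. → [jepmavajipisiopup].
/kazajohzuvotab/: /b/ is a voiced stop in word-final position, so it devoices to [p]. → [kazajohzuvotap].
/mniwowlezuzlipaed/: /d/ is a voiced stop in word-final position, so it devoices to [t]. → [mniwowlezuzlipaet].

jepmavajipisiopup, kazajohzuvotap, mniwowlezuzlipaet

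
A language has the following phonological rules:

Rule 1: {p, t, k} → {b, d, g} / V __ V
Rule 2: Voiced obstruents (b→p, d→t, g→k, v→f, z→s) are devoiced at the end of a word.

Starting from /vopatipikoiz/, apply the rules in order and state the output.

Rule 1 (intervocalic voicing): /p/ is a voiceless stop between vowels /o/ and /a/, so it voices to [b]. /t/ is a voiceless stop between vowels /a/ and /i/, so it voices to [d]. /p/ is a voiceless stop between vowels /i/ and /i/, so it voices to [b]. /k/ is a voiceless stop between vowels /i/ and /o/, so it voices to [g]. /vopatipikoiz/ → vobadibigoiz.
Rule 2 (final devoicing): /z/ is a voiced obstruent in word-final position, so it devoices to [s]. /vobadibigoiz/ → vobadibigois.

vobadibigois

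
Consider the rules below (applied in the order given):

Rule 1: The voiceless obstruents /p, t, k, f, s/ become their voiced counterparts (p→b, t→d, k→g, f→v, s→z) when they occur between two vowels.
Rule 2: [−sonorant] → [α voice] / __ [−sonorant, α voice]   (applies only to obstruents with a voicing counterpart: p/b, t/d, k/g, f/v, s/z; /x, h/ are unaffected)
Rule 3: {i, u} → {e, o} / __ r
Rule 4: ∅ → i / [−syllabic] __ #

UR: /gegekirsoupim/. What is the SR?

Rule 1 (intervocalic voicing): /k/ is a voiceless obstruent between vowels /e/ and /i/, so it voices to [g]. /p/ is a voiceless obstruent between vowels /u/ and /i/, so it voices to [b]. /gegekirsoupim/ → gegegirsoubim.
Rule 2 (regressive voicing assimilation): no segment meets the environment; /gegegirsoubim/ is unchanged.
Rule 3 (pre-rhotic lowering): /i/ is a high vowel immediately before /r/, so it lowers to [e]. /gegegirsoubim/ → gegegersoubim.
Rule 4 (final i-epenthesis): the form ends in the consonant /m/, so [i] is inserted word-finally. /gegegersoubim/ → gegegersoubimi.

gegegersoubimi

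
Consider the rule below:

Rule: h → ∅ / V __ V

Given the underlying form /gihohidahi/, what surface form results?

/h/ occurs between vowels /i/ and /o/, so it deletes.
/h/ occurs between vowels /o/ and /i/, so it deletes.
/h/ occurs between vowels /a/ and /i/, so it deletes.
Surface form: [gioidai].

gioidai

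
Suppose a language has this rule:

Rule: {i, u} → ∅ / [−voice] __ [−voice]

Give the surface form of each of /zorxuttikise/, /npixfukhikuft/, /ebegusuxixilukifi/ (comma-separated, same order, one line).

/zorxuttikise/: /u/ is a high vowel flanked by voiceless consonants /x/ and /t/, so it deletes. /i/ is a high vowel flanked by voiceless consonants /t/ and /k/, so it deletes. /i/ is a high vowel flanked by voiceless consonants /k/ and /s/, so it deletes. → [zorxttkse].
/npixfukhikuft/: /i/ is a high vowel flanked by voiceless consonants /p/ and /x/, so it deletes. /u/ is a high vowel flanked by voiceless consonants /f/ and /k/, so it deletes. /i/ is a high vowel flanked by voiceless consonants /h/ and /k/, so it deletes. /u/ is a high vowel flanked by voiceless consonants /k/ and /f/, so it deletes. → [npxfkhkft].
/ebegusuxixilukifi/: /u/ is a high vowel flanked by voiceless consonants /s/ and /x/, so it deletes. /i/ is a high vowel flanked by voiceless consonants /x/ and /x/, so it deletes. /i/ is a high vowel flanked by voiceless consonants /k/ and /f/, so it deletes. → [ebegusxxilukfi].

zorxttkse, npxfkhkft, ebegusxxilukfi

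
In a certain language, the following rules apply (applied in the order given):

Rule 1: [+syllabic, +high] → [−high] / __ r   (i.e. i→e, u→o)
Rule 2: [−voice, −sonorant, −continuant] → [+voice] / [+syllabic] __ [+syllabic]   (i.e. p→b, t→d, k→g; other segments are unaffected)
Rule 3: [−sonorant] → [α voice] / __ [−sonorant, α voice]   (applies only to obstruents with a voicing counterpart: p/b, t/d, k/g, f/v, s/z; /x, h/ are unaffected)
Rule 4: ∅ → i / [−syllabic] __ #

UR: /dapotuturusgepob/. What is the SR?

dabodudoruzgebobi

Rule 1 (pre-rhotic lowering): /u/ is a high vowel immediately before /r/, so it lowers to [o]. /dapotuturusgepob/ → dapotutorusgepob.
Rule 2 (intervocalic voicing): /p/ is a voiceless stop between vowels /a/ and /o/, so it voices to [b]. /t/ is a voiceless stop between vowels /o/ and /u/, so it voices to [d]. /t/ is a voiceless stop between vowels /u/ and /o/, so it voices to [d]. /p/ is a voiceless stop between vowels /e/ and /o/, so it voices to [b]. /dapotutorusgepob/ → dabodudorusgebob.
Rule 3 (regressive voicing assimilation): /s/ precedes the voiced obstruent /g/, so it voices to [z] by assimilation. /dabodudorusgebob/ → dabodudoruzgebob.
Rule 4 (final i-epenthesis): the form ends in the consonant /b/, so [i] is inserted word-finally. /dabodudoruzgebob/ → dabodudoruzgebobi.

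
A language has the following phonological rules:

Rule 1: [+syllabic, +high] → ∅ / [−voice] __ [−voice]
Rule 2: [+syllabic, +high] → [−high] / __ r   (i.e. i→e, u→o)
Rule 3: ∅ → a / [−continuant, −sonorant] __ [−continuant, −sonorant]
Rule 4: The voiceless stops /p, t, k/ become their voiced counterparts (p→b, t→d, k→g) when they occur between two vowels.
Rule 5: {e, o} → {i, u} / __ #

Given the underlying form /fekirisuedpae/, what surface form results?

fegerisuedabai

Rule 1 (high vowel syncope): no segment meets the environment; /fekirisuedpae/ is unchanged.
Rule 2 (pre-rhotic lowering): /i/ is a high vowel immediately before /r/, so it lowers to [e]. /fekirisuedpae/ → fekerisuedpae.
Rule 3 (stop-cluster a-epenthesis): /d/ and /p/ form a stop–stop cluster, so [a] is inserted between them. /fekerisuedpae/ → fekerisuedapae.
Rule 4 (intervocalic voicing): /k/ is a voiceless stop between vowels /e/ and /e/, so it voices to [g]. /p/ is a voiceless stop between vowels /a/ and /a/, so it voices to [b]. /fekerisuedapae/ → fegerisuedabae.
Rule 5 (final vowel raising): /e/ is a mid vowel in word-final position, so it raises to [i]. /fegerisuedabae/ → fegerisuedabai.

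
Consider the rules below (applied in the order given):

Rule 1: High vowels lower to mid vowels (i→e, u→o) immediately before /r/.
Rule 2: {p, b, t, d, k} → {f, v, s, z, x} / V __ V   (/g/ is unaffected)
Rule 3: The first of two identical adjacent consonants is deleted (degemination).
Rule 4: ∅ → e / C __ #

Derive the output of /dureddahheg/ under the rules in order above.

Rule 1 (pre-rhotic lowering): /u/ is a high vowel immediately before /r/, so it lowers to [o]. /dureddahheg/ → doreddahheg.
Rule 2 (intervocalic spirantization): no segment meets the environment; /doreddahheg/ is unchanged.
Rule 3 (degemination): /dd/ is a geminate; the first /d/ deletes. /hh/ is a geminate; the first /h/ deletes. /doreddahheg/ → doredaheg.
Rule 4 (final e-epenthesis): the form ends in the consonant /g/, so [e] is inserted word-finally. /doredaheg/ → doredahege.

doredahege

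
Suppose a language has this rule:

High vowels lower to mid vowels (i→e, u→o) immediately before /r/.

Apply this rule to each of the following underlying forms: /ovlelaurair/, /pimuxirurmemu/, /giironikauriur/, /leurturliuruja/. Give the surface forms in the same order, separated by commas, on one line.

/ovlelaurair/: /u/ is a high vowel immediately before /r/, so it lowers to [o]. /i/ is a high vowel immediately before /r/, so it lowers to [e]. → [ovlelaoraer].
/pimuxirurmemu/: /i/ is a high vowel immediately before /r/, so it lowers to [e]. /u/ is a high vowel immediately before /r/, so it lowers to [o]. → [pimuxerormemu].
/giironikauriur/: /i/ is a high vowel immediately before /r/, so it lowers to [e]. /u/ is a high vowel immediately before /r/, so it lowers to [o]. /u/ is a high vowel immediately before /r/, so it lowers to [o]. → [gieronikaorior].
/leurturliuruja/: /u/ is a high vowel immediately before /r/, so it lowers to [o]. /u/ is a high vowel immediately before /r/, so it lowers to [o]. /u/ is a high vowel immediately before /r/, so it lowers to [o]. → [leortorlioruja].

ovlelaoraer, pimuxerormemu, gieronikaorior, leortorlioruja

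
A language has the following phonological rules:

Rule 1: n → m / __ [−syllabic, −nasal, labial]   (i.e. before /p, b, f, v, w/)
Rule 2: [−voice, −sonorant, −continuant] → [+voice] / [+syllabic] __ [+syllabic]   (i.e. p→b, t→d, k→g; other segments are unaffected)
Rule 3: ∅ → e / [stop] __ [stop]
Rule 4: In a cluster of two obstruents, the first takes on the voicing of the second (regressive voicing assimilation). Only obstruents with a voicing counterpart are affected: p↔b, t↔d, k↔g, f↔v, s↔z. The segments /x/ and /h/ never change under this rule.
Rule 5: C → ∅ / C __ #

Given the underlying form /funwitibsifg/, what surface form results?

Rule 1 (nasal place assimilation): /n/ precedes the labial consonant /w/, so it assimilates in place to [m]. /funwitibsifg/ → fumwitibsifg.
Rule 2 (intervocalic voicing): /t/ is a voiceless stop between vowels /i/ and /i/, so it voices to [d]. /fumwitibsifg/ → fumwidibsifg.
Rule 3 (stop-cluster e-epenthesis): no segment meets the environment; /fumwidibsifg/ is unchanged.
Rule 4 (regressive voicing assimilation): /b/ precedes the voiceless obstruent /s/, so it devoices to [p] by assimilation. /f/ precedes the voiced obstruent /g/, so it voices to [v] by assimilation. /fumwidibsifg/ → fumwidipsivg.
Rule 5 (final cluster simplification): /g/ is the second consonant of a word-final cluster /vg/, so it deletes. /fumwidipsivg/ → fumwidipsiv.

fumwidipsiv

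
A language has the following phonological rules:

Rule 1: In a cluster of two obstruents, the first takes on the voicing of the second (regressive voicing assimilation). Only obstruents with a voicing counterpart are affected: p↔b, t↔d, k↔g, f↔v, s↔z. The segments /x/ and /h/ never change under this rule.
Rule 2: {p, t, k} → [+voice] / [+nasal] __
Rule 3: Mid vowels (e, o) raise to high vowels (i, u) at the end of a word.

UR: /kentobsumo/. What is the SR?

Rule 1 (regressive voicing assimilation): /b/ precedes the voiceless obstruent /s/, so it devoices to [p] by assimilation. /kentobsumo/ → kentopsumo.
Rule 2 (post-nasal voicing): /t/ is a voiceless stop immediately after the nasal /n/, so it voices to [d]. /kentopsumo/ → kendopsumo.
Rule 3 (final vowel raising): /o/ is a mid vowel in word-final position, so it raises to [u]. /kendopsumo/ → kendopsumu.

kendopsumu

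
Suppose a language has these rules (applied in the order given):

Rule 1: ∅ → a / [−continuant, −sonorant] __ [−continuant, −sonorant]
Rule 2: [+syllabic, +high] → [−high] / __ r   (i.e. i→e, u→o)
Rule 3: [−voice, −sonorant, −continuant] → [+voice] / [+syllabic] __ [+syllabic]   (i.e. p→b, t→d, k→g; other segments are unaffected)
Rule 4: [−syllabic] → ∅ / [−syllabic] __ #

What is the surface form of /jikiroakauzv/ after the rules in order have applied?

Rule 1 (stop-cluster a-epenthesis): no segment meets the environment; /jikiroakauzv/ is unchanged.
Rule 2 (pre-rhotic lowering): /i/ is a high vowel immediately before /r/, so it lowers to [e]. /jikiroakauzv/ → jikeroakauzv.
Rule 3 (intervocalic voicing): /k/ is a voiceless stop between vowels /i/ and /e/, so it voices to [g]. /k/ is a voiceless stop between vowels /a/ and /a/, so it voices to [g]. /jikeroakauzv/ → jigeroagauzv.
Rule 4 (final cluster simplification): /v/ is the second consonant of a word-final cluster /zv/, so it deletes. /jigeroagauzv/ → jigeroagauz.

jigeroagauz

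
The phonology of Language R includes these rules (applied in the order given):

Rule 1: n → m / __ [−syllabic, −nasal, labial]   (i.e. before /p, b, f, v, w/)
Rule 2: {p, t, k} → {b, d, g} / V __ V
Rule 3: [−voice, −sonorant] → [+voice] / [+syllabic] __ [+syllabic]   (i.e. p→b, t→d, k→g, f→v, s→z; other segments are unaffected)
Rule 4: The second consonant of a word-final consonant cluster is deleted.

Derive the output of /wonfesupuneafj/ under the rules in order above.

Rule 1 (nasal place assimilation): /n/ precedes the labial consonant /f/, so it assimilates in place to [m]. /wonfesupuneafj/ → womfesupuneafj.
Rule 2 (intervocalic voicing): /p/ is a voiceless stop between vowels /u/ and /u/, so it voices to [b]. /womfesupuneafj/ → womfesubuneafj.
Rule 3 (intervocalic voicing): /s/ is a voiceless obstruent between vowels /e/ and /u/, so it voices to [z]. /womfesubuneafj/ → womfezubuneafj.
Rule 4 (final cluster simplification): /j/ is the second consonant of a word-final cluster /fj/, so it deletes. /womfezubuneafj/ → womfezubuneaf.

womfezubuneaf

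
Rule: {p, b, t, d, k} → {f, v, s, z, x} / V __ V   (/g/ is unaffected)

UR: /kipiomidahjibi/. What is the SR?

kifiomizahjivi

/p/ is a stop between vowels /i/ and /i/, so it spirantizes to the fricative [f].
/d/ is a stop between vowels /i/ and /a/, so it spirantizes to the fricative [z].
/b/ is a stop between vowels /i/ and /i/, so it spirantizes to the fricative [v].
The other instance of /k/ does not occur in the required environment and remains unchanged.
Surface form: [kifiomizahjivi].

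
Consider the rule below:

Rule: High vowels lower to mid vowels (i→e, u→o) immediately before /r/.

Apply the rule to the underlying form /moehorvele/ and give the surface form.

No segment of /moehorvele/ meets the structural description of the rule, so the form surfaces unchanged.

moehorvele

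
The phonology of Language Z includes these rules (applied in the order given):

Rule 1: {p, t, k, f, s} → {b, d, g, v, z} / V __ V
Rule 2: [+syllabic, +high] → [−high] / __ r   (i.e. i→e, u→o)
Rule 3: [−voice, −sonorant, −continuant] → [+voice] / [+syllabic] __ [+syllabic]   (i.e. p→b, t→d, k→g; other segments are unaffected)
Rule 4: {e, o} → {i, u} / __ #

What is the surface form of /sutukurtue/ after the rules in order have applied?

Rule 1 (intervocalic voicing): /t/ is a voiceless obstruent between vowels /u/ and /u/, so it voices to [d]. /k/ is a voiceless obstruent between vowels /u/ and /u/, so it voices to [g]. /sutukurtue/ → sudugurtue.
Rule 2 (pre-rhotic lowering): /u/ is a high vowel immediately before /r/, so it lowers to [o]. /sudugurtue/ → sudugortue.
Rule 3 (intervocalic voicing): no segment meets the environment; /sudugortue/ is unchanged.
Rule 4 (final vowel raising): /e/ is a mid vowel in word-final position, so it raises to [i]. /sudugortue/ → sudugortui.

sudugortui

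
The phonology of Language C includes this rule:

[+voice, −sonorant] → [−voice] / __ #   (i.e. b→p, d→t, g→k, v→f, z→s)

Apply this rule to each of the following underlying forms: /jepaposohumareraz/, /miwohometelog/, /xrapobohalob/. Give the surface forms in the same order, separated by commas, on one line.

/jepaposohumareraz/: /z/ is a voiced obstruent in word-final position, so it devoices to [s]. → [jepaposohumareras].
/miwohometelog/: /g/ is a voiced obstruent in word-final position, so it devoices to [k]. → [miwohometelok].
/xrapobohalob/: /b/ is a voiced obstruent in word-final position, so it devoices to [p]. → [xrapobohalop].

jepaposohumareras, miwohometelok, xrapobohalop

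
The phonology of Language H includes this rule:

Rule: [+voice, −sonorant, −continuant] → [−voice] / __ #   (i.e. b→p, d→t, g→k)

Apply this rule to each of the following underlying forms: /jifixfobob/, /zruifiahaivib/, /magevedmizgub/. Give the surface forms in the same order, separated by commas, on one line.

/jifixfobob/: /b/ is a voiced stop in word-final position, so it devoices to [p]. → [jifixfobop].
/zruifiahaivib/: /b/ is a voiced stop in word-final position, so it devoices to [p]. → [zruifiahaivip].
/magevedmizgub/: /b/ is a voiced stop in word-final position, so it devoices to [p]. → [magevedmizgup].

jifixfobop, zruifiahaivip, magevedmizgup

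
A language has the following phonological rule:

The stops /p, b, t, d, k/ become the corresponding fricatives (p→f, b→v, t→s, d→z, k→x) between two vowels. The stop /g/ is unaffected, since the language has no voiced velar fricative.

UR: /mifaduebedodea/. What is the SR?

mifazuevezozea

/d/ is a stop between vowels /a/ and /u/, so it spirantizes to the fricative [z].
/b/ is a stop between vowels /e/ and /e/, so it spirantizes to the fricative [v].
/d/ is a stop between vowels /e/ and /o/, so it spirantizes to the fricative [z].
/d/ is a stop between vowels /o/ and /e/, so it spirantizes to the fricative [z].
Surface form: [mifazuevezozea].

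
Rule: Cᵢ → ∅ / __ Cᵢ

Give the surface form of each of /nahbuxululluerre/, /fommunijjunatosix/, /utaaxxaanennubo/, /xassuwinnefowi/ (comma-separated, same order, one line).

nahbuxululuere, fomunijunatosix, utaaxaanenubo, xasuwinefowi

/nahbuxululluerre/: /ll/ is a geminate; the first /l/ deletes. /rr/ is a geminate; the first /r/ deletes. → [nahbuxululuere].
/fommunijjunatosix/: /mm/ is a geminate; the first /m/ deletes. /jj/ is a geminate; the first /j/ deletes. → [fomunijunatosix].
/utaaxxaanennubo/: /xx/ is a geminate; the first /x/ deletes. /nn/ is a geminate; the first /n/ deletes. → [utaaxaanenubo].
/xassuwinnefowi/: /ss/ is a geminate; the first /s/ deletes. /nn/ is a geminate; the first /n/ deletes. → [xasuwinefowi].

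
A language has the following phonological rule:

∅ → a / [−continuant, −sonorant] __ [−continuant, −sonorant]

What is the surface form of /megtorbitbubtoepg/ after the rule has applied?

megatorbitabubatoepag

/g/ and /t/ form a stop–stop cluster, so [a] is inserted between them.
/t/ and /b/ form a stop–stop cluster, so [a] is inserted between them.
/b/ and /t/ form a stop–stop cluster, so [a] is inserted between them.
/p/ and /g/ form a stop–stop cluster, so [a] is inserted between them.
Surface form: [megatorbitabubatoepag].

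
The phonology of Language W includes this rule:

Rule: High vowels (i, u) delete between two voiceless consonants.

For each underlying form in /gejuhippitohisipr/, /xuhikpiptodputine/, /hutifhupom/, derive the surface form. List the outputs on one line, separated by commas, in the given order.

gejuhpptohspr, xhkpptodptine, htfhpom

/gejuhippitohisipr/: /i/ is a high vowel flanked by voiceless consonants /h/ and /p/, so it deletes. /i/ is a high vowel flanked by voiceless consonants /p/ and /t/, so it deletes. /i/ is a high vowel flanked by voiceless consonants /h/ and /s/, so it deletes. /i/ is a high vowel flanked by voiceless consonants /s/ and /p/, so it deletes. → [gejuhpptohspr].
/xuhikpiptodputine/: /u/ is a high vowel flanked by voiceless consonants /x/ and /h/, so it deletes. /i/ is a high vowel flanked by voiceless consonants /h/ and /k/, so it deletes. /i/ is a high vowel flanked by voiceless consonants /p/ and /p/, so it deletes. /u/ is a high vowel flanked by voiceless consonants /p/ and /t/, so it deletes. → [xhkpptodptine].
/hutifhupom/: /u/ is a high vowel flanked by voiceless consonants /h/ and /t/, so it deletes. /i/ is a high vowel flanked by voiceless consonants /t/ and /f/, so it deletes. /u/ is a high vowel flanked by voiceless consonants /h/ and /p/, so it deletes. → [htfhpom].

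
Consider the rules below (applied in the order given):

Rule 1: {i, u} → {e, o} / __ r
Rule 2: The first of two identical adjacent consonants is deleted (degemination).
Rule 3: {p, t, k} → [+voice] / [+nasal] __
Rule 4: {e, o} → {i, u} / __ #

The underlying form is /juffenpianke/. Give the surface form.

Rule 1 (pre-rhotic lowering): no segment meets the environment; /juffenpianke/ is unchanged.
Rule 2 (degemination): /ff/ is a geminate; the first /f/ deletes. /juffenpianke/ → jufenpianke.
Rule 3 (post-nasal voicing): /p/ is a voiceless stop immediately after the nasal /n/, so it voices to [b]. /k/ is a voiceless stop immediately after the nasal /n/, so it voices to [g]. /jufenpianke/ → jufenbiange.
Rule 4 (final vowel raising): /e/ is a mid vowel in word-final position, so it raises to [i]. /jufenbiange/ → jufenbiangi.

jufenbiangi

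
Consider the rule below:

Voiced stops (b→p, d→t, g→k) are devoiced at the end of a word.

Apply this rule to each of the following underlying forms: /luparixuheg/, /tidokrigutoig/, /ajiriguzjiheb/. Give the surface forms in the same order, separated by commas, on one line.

luparixuhek, tidokrigutoik, ajiriguzjihep

/luparixuheg/: /g/ is a voiced stop in word-final position, so it devoices to [k]. → [luparixuhek].
/tidokrigutoig/: /g/ is a voiced stop in word-final position, so it devoices to [k]. → [tidokrigutoik].
/ajiriguzjiheb/: /b/ is a voiced stop in word-final position, so it devoices to [p]. → [ajiriguzjihep].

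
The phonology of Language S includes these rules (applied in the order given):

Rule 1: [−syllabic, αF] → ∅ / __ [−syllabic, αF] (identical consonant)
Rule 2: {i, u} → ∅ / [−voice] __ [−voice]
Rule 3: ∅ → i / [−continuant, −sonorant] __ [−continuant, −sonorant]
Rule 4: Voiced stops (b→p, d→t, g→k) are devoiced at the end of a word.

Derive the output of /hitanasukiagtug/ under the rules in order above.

htanaskiagituk

Rule 1 (degemination): no segment meets the environment; /hitanasukiagtug/ is unchanged.
Rule 2 (high vowel syncope): /i/ is a high vowel flanked by voiceless consonants /h/ and /t/, so it deletes. /u/ is a high vowel flanked by voiceless consonants /s/ and /k/, so it deletes. /hitanasukiagtug/ → htanaskiagtug.
Rule 3 (stop-cluster i-epenthesis): /g/ and /t/ form a stop–stop cluster, so [i] is inserted between them. /htanaskiagtug/ → htanaskiagitug.
Rule 4 (final devoicing): /g/ is a voiced stop in word-final position, so it devoices to [k]. /htanaskiagitug/ → htanaskiagituk.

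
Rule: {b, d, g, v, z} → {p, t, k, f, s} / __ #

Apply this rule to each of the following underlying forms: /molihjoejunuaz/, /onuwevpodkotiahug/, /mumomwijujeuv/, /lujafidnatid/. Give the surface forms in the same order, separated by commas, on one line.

molihjoejunuas, onuwevpodkotiahuk, mumomwijujeuf, lujafidnatit

/molihjoejunuaz/: /z/ is a voiced obstruent in word-final position, so it devoices to [s]. → [molihjoejunuas].
/onuwevpodkotiahug/: /g/ is a voiced obstruent in word-final position, so it devoices to [k]. → [onuwevpodkotiahuk].
/mumomwijujeuv/: /v/ is a voiced obstruent in word-final position, so it devoices to [f]. → [mumomwijujeuf].
/lujafidnatid/: /d/ is a voiced obstruent in word-final position, so it devoices to [t]. → [lujafidnatit].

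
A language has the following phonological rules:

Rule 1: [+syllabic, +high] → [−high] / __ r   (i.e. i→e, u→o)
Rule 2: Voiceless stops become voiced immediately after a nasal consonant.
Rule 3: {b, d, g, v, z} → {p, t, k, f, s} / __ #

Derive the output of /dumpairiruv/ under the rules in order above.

Rule 1 (pre-rhotic lowering): /i/ is a high vowel immediately before /r/, so it lowers to [e]. /i/ is a high vowel immediately before /r/, so it lowers to [e]. /dumpairiruv/ → dumpaereruv.
Rule 2 (post-nasal voicing): /p/ is a voiceless stop immediately after the nasal /m/, so it voices to [b]. /dumpaereruv/ → dumbaereruv.
Rule 3 (final devoicing): /v/ is a voiced obstruent in word-final position, so it devoices to [f]. /dumbaereruv/ → dumbaereruf.

dumbaereruf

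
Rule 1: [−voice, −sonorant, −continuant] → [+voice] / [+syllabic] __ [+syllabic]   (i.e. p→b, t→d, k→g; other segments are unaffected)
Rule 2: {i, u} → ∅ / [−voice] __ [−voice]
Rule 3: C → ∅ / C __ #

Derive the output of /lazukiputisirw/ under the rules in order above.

Rule 1 (intervocalic voicing): /k/ is a voiceless stop between vowels /u/ and /i/, so it voices to [g]. /p/ is a voiceless stop between vowels /i/ and /u/, so it voices to [b]. /t/ is a voiceless stop between vowels /u/ and /i/, so it voices to [d]. /lazukiputisirw/ → lazugibudisirw.
Rule 2 (high vowel syncope): no segment meets the environment; /lazugibudisirw/ is unchanged.
Rule 3 (final cluster simplification): /w/ is the second consonant of a word-final cluster /rw/, so it deletes. /lazugibudisirw/ → lazugibudisir.

lazugibudisir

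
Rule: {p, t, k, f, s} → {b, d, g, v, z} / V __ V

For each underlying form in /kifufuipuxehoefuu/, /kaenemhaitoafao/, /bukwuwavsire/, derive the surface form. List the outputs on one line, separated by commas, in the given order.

kivuvuibuxehoevuu, kaenemhaidoavao, bukwuwavsire

/kifufuipuxehoefuu/: /f/ is a voiceless obstruent between vowels /i/ and /u/, so it voices to [v]. /f/ is a voiceless obstruent between vowels /u/ and /u/, so it voices to [v]. /p/ is a voiceless obstruent between vowels /i/ and /u/, so it voices to [b]. /f/ is a voiceless obstruent between vowels /e/ and /u/, so it voices to [v]. → [kivuvuibuxehoevuu].
/kaenemhaitoafao/: /t/ is a voiceless obstruent between vowels /i/ and /o/, so it voices to [d]. /f/ is a voiceless obstruent between vowels /a/ and /a/, so it voices to [v]. → [kaenemhaidoavao].
/bukwuwavsire/: the rule's environment is not met; surfaces unchanged as [bukwuwavsire].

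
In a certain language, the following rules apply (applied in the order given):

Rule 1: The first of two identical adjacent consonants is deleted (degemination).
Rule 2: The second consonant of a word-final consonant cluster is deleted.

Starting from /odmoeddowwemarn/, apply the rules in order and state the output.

Rule 1 (degemination): /dd/ is a geminate; the first /d/ deletes. /ww/ is a geminate; the first /w/ deletes. /odmoeddowwemarn/ → odmoedowemarn.
Rule 2 (final cluster simplification): /n/ is the second consonant of a word-final cluster /rn/, so it deletes. /odmoedowemarn/ → odmoedowemar.

odmoedowemar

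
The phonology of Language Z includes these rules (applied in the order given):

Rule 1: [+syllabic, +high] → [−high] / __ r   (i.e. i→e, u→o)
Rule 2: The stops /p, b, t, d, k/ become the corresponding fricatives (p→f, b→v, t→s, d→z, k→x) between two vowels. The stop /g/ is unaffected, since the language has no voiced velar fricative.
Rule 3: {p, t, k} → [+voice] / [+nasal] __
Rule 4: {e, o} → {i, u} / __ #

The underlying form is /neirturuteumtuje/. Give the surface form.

Rule 1 (pre-rhotic lowering): /i/ is a high vowel immediately before /r/, so it lowers to [e]. /u/ is a high vowel immediately before /r/, so it lowers to [o]. /neirturuteumtuje/ → neertoruteumtuje.
Rule 2 (intervocalic spirantization): /t/ is a stop between vowels /u/ and /e/, so it spirantizes to the fricative [s]. /neertoruteumtuje/ → neertoruseumtuje.
Rule 3 (post-nasal voicing): /t/ is a voiceless stop immediately after the nasal /m/, so it voices to [d]. /neertoruseumtuje/ → neertoruseumduje.
Rule 4 (final vowel raising): /e/ is a mid vowel in word-final position, so it raises to [i]. /neertoruseumduje/ → neertoruseumduji.

neertoruseumduji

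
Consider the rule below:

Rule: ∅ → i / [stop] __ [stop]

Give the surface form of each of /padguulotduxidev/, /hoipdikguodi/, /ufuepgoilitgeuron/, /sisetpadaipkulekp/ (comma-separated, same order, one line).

padiguulotiduxidev, hoipidikiguodi, ufuepigoilitigeuron, sisetipadaipikulekip

/padguulotduxidev/: /d/ and /g/ form a stop–stop cluster, so [i] is inserted between them. /t/ and /d/ form a stop–stop cluster, so [i] is inserted between them. → [padiguulotiduxidev].
/hoipdikguodi/: /p/ and /d/ form a stop–stop cluster, so [i] is inserted between them. /k/ and /g/ form a stop–stop cluster, so [i] is inserted between them. → [hoipidikiguodi].
/ufuepgoilitgeuron/: /p/ and /g/ form a stop–stop cluster, so [i] is inserted between them. /t/ and /g/ form a stop–stop cluster, so [i] is inserted between them. → [ufuepigoilitigeuron].
/sisetpadaipkulekp/: /t/ and /p/ form a stop–stop cluster, so [i] is inserted between them. /p/ and /k/ form a stop–stop cluster, so [i] is inserted between them. /k/ and /p/ form a stop–stop cluster, so [i] is inserted between them. → [sisetipadaipikulekip].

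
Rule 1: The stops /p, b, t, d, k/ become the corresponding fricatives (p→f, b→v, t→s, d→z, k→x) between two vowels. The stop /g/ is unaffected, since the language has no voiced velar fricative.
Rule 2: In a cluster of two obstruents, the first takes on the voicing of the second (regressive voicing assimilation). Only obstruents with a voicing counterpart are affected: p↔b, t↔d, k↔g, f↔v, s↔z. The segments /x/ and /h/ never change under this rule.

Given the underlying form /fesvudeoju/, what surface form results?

Rule 1 (intervocalic spirantization): /d/ is a stop between vowels /u/ and /e/, so it spirantizes to the fricative [z]. /fesvudeoju/ → fesvuzeoju.
Rule 2 (regressive voicing assimilation): /s/ precedes the voiced obstruent /v/, so it voices to [z] by assimilation. /fesvuzeoju/ → fezvuzeoju.

fezvuzeoju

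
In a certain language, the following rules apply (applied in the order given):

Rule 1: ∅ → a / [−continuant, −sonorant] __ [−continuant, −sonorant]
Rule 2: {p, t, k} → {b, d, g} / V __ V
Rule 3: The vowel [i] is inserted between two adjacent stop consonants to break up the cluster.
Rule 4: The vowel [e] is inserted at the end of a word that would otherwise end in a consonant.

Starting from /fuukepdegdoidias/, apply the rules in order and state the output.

Rule 1 (stop-cluster a-epenthesis): /p/ and /d/ form a stop–stop cluster, so [a] is inserted between them. /g/ and /d/ form a stop–stop cluster, so [a] is inserted between them. /fuukepdegdoidias/ → fuukepadegadoidias.
Rule 2 (intervocalic voicing): /k/ is a voiceless stop between vowels /u/ and /e/, so it voices to [g]. /p/ is a voiceless stop between vowels /e/ and /a/, so it voices to [b]. /fuukepadegadoidias/ → fuugebadegadoidias.
Rule 3 (stop-cluster i-epenthesis): no segment meets the environment; /fuugebadegadoidias/ is unchanged.
Rule 4 (final e-epenthesis): the form ends in the consonant /s/, so [e] is inserted word-finally. /fuugebadegadoidias/ → fuugebadegadoidiase.

fuugebadegadoidiase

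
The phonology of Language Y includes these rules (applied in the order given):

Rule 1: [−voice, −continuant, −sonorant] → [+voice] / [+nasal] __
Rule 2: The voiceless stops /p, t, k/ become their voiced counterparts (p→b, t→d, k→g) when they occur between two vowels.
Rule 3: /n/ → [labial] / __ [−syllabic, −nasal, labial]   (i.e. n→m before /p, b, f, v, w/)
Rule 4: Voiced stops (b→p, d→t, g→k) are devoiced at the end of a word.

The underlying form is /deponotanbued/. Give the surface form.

debonodambuet

Rule 1 (post-nasal voicing): no segment meets the environment; /deponotanbued/ is unchanged.
Rule 2 (intervocalic voicing): /p/ is a voiceless stop between vowels /e/ and /o/, so it voices to [b]. /t/ is a voiceless stop between vowels /o/ and /a/, so it voices to [d]. /deponotanbued/ → debonodanbued.
Rule 3 (nasal place assimilation): /n/ precedes the labial consonant /b/, so it assimilates in place to [m]. /debonodanbued/ → debonodambued.
Rule 4 (final devoicing): /d/ is a voiced stop in word-final position, so it devoices to [t]. /debonodambued/ → debonodambuet.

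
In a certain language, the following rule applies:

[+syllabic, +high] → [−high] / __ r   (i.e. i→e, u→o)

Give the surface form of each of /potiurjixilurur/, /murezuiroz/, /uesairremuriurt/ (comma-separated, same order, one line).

/potiurjixilurur/: /u/ is a high vowel immediately before /r/, so it lowers to [o]. /u/ is a high vowel immediately before /r/, so it lowers to [o]. /u/ is a high vowel immediately before /r/, so it lowers to [o]. → [potiorjixiloror].
/murezuiroz/: /u/ is a high vowel immediately before /r/, so it lowers to [o]. /i/ is a high vowel immediately before /r/, so it lowers to [e]. → [morezueroz].
/uesairremuriurt/: /i/ is a high vowel immediately before /r/, so it lowers to [e]. /u/ is a high vowel immediately before /r/, so it lowers to [o]. /u/ is a high vowel immediately before /r/, so it lowers to [o]. → [uesaerremoriort].

potiorjixiloror, morezueroz, uesaerremoriort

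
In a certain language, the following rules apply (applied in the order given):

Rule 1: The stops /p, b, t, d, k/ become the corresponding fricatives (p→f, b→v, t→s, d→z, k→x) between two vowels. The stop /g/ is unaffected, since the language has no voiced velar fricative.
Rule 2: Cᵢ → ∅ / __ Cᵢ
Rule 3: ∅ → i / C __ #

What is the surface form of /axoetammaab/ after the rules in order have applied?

axoesamaabi

Rule 1 (intervocalic spirantization): /t/ is a stop between vowels /e/ and /a/, so it spirantizes to the fricative [s]. /axoetammaab/ → axoesammaab.
Rule 2 (degemination): /mm/ is a geminate; the first /m/ deletes. /axoesammaab/ → axoesamaab.
Rule 3 (final i-epenthesis): the form ends in the consonant /b/, so [i] is inserted word-finally. /axoesamaab/ → axoesamaabi.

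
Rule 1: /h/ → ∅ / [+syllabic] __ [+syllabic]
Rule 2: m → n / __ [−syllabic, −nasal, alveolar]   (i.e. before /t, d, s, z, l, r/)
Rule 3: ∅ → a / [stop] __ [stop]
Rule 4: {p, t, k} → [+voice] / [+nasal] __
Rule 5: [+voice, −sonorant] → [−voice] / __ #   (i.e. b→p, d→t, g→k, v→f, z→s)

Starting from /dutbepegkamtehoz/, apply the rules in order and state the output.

dutabepegakandeos

Rule 1 (intervocalic h-deletion): /h/ occurs between vowels /e/ and /o/, so it deletes. /dutbepegkamtehoz/ → dutbepegkamteoz.
Rule 2 (nasal place assimilation): /m/ precedes the alveolar consonant /t/, so it assimilates in place to [n]. /dutbepegkamteoz/ → dutbepegkanteoz.
Rule 3 (stop-cluster a-epenthesis): /t/ and /b/ form a stop–stop cluster, so [a] is inserted between them. /g/ and /k/ form a stop–stop cluster, so [a] is inserted between them. /dutbepegkanteoz/ → dutabepegakanteoz.
Rule 4 (post-nasal voicing): /t/ is a voiceless stop immediately after the nasal /n/, so it voices to [d]. /dutabepegakanteoz/ → dutabepegakandeoz.
Rule 5 (final devoicing): /z/ is a voiced obstruent in word-final position, so it devoices to [s]. /dutabepegakandeoz/ → dutabepegakandeos.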